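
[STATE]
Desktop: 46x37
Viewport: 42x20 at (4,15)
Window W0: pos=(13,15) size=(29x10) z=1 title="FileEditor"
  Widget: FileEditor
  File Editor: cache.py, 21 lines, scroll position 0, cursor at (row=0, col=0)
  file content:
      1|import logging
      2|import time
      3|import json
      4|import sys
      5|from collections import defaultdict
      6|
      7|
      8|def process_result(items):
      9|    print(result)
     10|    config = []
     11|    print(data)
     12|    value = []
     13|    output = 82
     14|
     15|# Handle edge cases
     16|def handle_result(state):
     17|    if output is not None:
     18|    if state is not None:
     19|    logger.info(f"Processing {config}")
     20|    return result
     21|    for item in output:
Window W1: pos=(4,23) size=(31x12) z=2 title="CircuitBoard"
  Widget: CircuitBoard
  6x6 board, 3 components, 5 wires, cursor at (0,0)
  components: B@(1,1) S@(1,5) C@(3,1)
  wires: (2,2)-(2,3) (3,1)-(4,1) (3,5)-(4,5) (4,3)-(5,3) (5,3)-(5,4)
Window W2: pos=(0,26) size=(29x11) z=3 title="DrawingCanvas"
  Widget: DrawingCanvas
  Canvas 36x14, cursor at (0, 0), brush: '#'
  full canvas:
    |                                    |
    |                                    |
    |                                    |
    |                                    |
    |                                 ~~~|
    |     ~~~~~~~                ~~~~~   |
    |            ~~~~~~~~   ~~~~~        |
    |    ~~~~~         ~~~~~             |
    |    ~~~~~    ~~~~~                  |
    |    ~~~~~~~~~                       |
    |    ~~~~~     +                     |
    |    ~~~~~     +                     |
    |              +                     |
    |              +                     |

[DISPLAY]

         ┏━━━━━━━━━━━━━━━━━━━━━━━━━━━┓    
         ┃ FileEditor                ┃    
         ┠───────────────────────────┨    
         ┃█mport logging            ▲┃    
         ┃import time               █┃    
         ┃import json               ░┃    
         ┃import sys                ░┃    
         ┃from collections import de░┃    
┏━━━━━━━━━━━━━━━━━━━━━━━━━━━━━┓     ▼┃    
┃ CircuitBoard                ┃━━━━━━┛    
┠─────────────────────────────┨           
━━━━━━━━━━━━━━━━━━━━━━━━┓     ┃           
awingCanvas             ┃     ┃           
────────────────────────┨     ┃           
                        ┃S    ┃           
                        ┃     ┃           
                        ┃     ┃           
                        ┃     ┃           
                        ┃·    ┃           
  ~~~~~~~               ┃━━━━━┛           


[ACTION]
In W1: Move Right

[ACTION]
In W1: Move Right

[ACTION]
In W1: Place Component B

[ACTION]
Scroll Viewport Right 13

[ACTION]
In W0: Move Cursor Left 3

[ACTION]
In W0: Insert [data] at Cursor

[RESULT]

         ┏━━━━━━━━━━━━━━━━━━━━━━━━━━━┓    
         ┃ FileEditor                ┃    
         ┠───────────────────────────┨    
         ┃data█mport logging        ▲┃    
         ┃import time               █┃    
         ┃import json               ░┃    
         ┃import sys                ░┃    
         ┃from collections import de░┃    
┏━━━━━━━━━━━━━━━━━━━━━━━━━━━━━┓     ▼┃    
┃ CircuitBoard                ┃━━━━━━┛    
┠─────────────────────────────┨           
━━━━━━━━━━━━━━━━━━━━━━━━┓     ┃           
awingCanvas             ┃     ┃           
────────────────────────┨     ┃           
                        ┃S    ┃           
                        ┃     ┃           
                        ┃     ┃           
                        ┃     ┃           
                        ┃·    ┃           
  ~~~~~~~               ┃━━━━━┛           


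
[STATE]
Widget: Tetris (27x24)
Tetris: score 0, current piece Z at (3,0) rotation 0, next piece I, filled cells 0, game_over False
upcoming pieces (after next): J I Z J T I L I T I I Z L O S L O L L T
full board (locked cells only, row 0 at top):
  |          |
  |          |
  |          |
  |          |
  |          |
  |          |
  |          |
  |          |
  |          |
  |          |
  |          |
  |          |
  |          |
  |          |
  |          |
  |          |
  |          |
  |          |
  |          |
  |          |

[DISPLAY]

   ▓▓     │Next:           
    ▓▓    │████            
          │                
          │                
          │                
          │                
          │Score:          
          │0               
          │                
          │                
          │                
          │                
          │                
          │                
          │                
          │                
          │                
          │                
          │                
          │                
          │                
          │                
          │                
          │                


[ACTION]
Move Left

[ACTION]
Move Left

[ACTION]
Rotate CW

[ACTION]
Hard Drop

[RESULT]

   ████   │Next:           
          │█               
          │███             
          │                
          │                
          │                
          │Score:          
          │0               
          │                
          │                
          │                
          │                
          │                
          │                
          │                
          │                
          │                
  ▓       │                
 ▓▓       │                
 ▓        │                
          │                
          │                
          │                
          │                


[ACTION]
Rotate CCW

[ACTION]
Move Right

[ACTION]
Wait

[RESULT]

          │Next:           
    █     │█               
    █     │███             
    █     │                
    █     │                
          │                
          │Score:          
          │0               
          │                
          │                
          │                
          │                
          │                
          │                
          │                
          │                
          │                
  ▓       │                
 ▓▓       │                
 ▓        │                
          │                
          │                
          │                
          │                


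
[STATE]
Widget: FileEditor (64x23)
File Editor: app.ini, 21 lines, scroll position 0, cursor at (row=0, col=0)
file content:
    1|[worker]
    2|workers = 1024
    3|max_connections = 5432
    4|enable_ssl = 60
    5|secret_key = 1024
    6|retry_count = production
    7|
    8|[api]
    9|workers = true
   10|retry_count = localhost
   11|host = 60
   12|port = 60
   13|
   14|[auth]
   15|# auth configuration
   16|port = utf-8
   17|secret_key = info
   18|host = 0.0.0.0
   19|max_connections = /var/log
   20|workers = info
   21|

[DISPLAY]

█worker]                                                       ▲
workers = 1024                                                 █
max_connections = 5432                                         ░
enable_ssl = 60                                                ░
secret_key = 1024                                              ░
retry_count = production                                       ░
                                                               ░
[api]                                                          ░
workers = true                                                 ░
retry_count = localhost                                        ░
host = 60                                                      ░
port = 60                                                      ░
                                                               ░
[auth]                                                         ░
# auth configuration                                           ░
port = utf-8                                                   ░
secret_key = info                                              ░
host = 0.0.0.0                                                 ░
max_connections = /var/log                                     ░
workers = info                                                 ░
                                                               ░
                                                               ░
                                                               ▼


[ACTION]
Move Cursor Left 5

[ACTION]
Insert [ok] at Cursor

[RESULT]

ok█worker]                                                     ▲
workers = 1024                                                 █
max_connections = 5432                                         ░
enable_ssl = 60                                                ░
secret_key = 1024                                              ░
retry_count = production                                       ░
                                                               ░
[api]                                                          ░
workers = true                                                 ░
retry_count = localhost                                        ░
host = 60                                                      ░
port = 60                                                      ░
                                                               ░
[auth]                                                         ░
# auth configuration                                           ░
port = utf-8                                                   ░
secret_key = info                                              ░
host = 0.0.0.0                                                 ░
max_connections = /var/log                                     ░
workers = info                                                 ░
                                                               ░
                                                               ░
                                                               ▼


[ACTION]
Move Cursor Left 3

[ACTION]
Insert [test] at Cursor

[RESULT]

test█k[worker]                                                 ▲
workers = 1024                                                 █
max_connections = 5432                                         ░
enable_ssl = 60                                                ░
secret_key = 1024                                              ░
retry_count = production                                       ░
                                                               ░
[api]                                                          ░
workers = true                                                 ░
retry_count = localhost                                        ░
host = 60                                                      ░
port = 60                                                      ░
                                                               ░
[auth]                                                         ░
# auth configuration                                           ░
port = utf-8                                                   ░
secret_key = info                                              ░
host = 0.0.0.0                                                 ░
max_connections = /var/log                                     ░
workers = info                                                 ░
                                                               ░
                                                               ░
                                                               ▼


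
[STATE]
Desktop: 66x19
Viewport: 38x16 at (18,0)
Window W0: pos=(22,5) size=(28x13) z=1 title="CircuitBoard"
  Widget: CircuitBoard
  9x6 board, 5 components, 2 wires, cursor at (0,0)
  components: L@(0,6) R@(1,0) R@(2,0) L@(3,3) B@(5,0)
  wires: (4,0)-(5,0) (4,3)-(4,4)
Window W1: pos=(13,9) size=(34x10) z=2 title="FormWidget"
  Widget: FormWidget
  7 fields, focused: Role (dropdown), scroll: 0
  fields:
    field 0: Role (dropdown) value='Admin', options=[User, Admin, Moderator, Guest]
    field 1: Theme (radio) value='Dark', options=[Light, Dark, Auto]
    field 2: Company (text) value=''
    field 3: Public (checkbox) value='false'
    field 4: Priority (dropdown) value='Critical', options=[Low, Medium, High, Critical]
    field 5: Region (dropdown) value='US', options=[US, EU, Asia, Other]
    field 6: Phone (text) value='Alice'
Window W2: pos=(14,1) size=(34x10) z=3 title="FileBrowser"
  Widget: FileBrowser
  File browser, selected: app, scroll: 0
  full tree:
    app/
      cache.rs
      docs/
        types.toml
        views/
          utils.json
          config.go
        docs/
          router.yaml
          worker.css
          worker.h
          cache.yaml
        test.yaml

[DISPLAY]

                                      
━━━━━━━━━━━━━━━━━━━━━━━━━━━━━┓        
leBrowser                    ┃        
─────────────────────────────┨        
-] app/                      ┃        
 cache.rs                    ┃━┓      
 [+] docs/                   ┃ ┃      
                             ┃─┨      
                             ┃ ┃      
                             ┃ ┃      
━━━━━━━━━━━━━━━━━━━━━━━━━━━━━┛ ┃      
────────────────────────────┨  ┃      
le:       [Admin          ▼]┃  ┃      
eme:      ( ) Light  (●) Dar┃  ┃      
mpany:    [                ]┃  ┃      
blic:     [ ]               ┃  ┃      


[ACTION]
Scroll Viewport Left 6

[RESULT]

                                      
  ┏━━━━━━━━━━━━━━━━━━━━━━━━━━━━━━━━┓  
  ┃ FileBrowser                    ┃  
  ┠────────────────────────────────┨  
  ┃> [-] app/                      ┃  
  ┃    cache.rs                    ┃━┓
  ┃    [+] docs/                   ┃ ┃
  ┃                                ┃─┨
  ┃                                ┃ ┃
 ┏┃                                ┃ ┃
 ┃┗━━━━━━━━━━━━━━━━━━━━━━━━━━━━━━━━┛ ┃
 ┠────────────────────────────────┨  ┃
 ┃> Role:       [Admin          ▼]┃  ┃
 ┃  Theme:      ( ) Light  (●) Dar┃  ┃
 ┃  Company:    [                ]┃  ┃
 ┃  Public:     [ ]               ┃  ┃


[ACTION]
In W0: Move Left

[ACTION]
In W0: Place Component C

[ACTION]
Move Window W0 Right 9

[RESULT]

                                      
  ┏━━━━━━━━━━━━━━━━━━━━━━━━━━━━━━━━┓  
  ┃ FileBrowser                    ┃  
  ┠────────────────────────────────┨  
  ┃> [-] app/                      ┃  
  ┃    cache.rs                    ┃━━
  ┃    [+] docs/                   ┃  
  ┃                                ┃──
  ┃                                ┃ 7
 ┏┃                                ┃  
 ┃┗━━━━━━━━━━━━━━━━━━━━━━━━━━━━━━━━┛  
 ┠────────────────────────────────┨   
 ┃> Role:       [Admin          ▼]┃   
 ┃  Theme:      ( ) Light  (●) Dar┃   
 ┃  Company:    [                ]┃   
 ┃  Public:     [ ]               ┃ L 


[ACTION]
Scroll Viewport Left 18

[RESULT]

                                      
              ┏━━━━━━━━━━━━━━━━━━━━━━━
              ┃ FileBrowser           
              ┠───────────────────────
              ┃> [-] app/             
              ┃    cache.rs           
              ┃    [+] docs/          
              ┃                       
              ┃                       
             ┏┃                       
             ┃┗━━━━━━━━━━━━━━━━━━━━━━━
             ┠────────────────────────
             ┃> Role:       [Admin    
             ┃  Theme:      ( ) Light 
             ┃  Company:    [         
             ┃  Public:     [ ]       


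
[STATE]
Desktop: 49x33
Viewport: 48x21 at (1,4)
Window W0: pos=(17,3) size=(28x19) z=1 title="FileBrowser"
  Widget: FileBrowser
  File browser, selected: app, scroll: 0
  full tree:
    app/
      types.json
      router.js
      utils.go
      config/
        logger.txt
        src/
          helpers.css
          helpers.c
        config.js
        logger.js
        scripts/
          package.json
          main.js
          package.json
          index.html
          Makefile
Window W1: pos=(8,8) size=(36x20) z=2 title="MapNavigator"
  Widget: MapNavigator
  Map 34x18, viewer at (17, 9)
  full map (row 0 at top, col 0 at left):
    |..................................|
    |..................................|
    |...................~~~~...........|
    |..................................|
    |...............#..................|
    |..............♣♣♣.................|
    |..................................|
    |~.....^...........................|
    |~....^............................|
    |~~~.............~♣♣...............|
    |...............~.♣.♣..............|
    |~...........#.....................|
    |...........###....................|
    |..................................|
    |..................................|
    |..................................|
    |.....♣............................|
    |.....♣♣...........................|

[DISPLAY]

                ┃ FileBrowser              ┃    
                ┠──────────────────────────┨    
                ┃> [-] app/                ┃    
                ┃    types.json            ┃    
       ┏━━━━━━━━━━━━━━━━━━━━━━━━━━━━━━━━━━┓┃    
       ┃ MapNavigator                     ┃┃    
       ┠──────────────────────────────────┨┃    
       ┃..................................┃┃    
       ┃...................~~~~...........┃┃    
       ┃..................................┃┃    
       ┃...............#..................┃┃    
       ┃..............♣♣♣.................┃┃    
       ┃..................................┃┃    
       ┃~.....^...........................┃┃    
       ┃~....^............................┃┃    
       ┃~~~.............~@♣...............┃┃    
       ┃...............~.♣.♣..............┃┃    
       ┃~...........#.....................┃┛    
       ┃...........###....................┃     
       ┃..................................┃     
       ┃..................................┃     


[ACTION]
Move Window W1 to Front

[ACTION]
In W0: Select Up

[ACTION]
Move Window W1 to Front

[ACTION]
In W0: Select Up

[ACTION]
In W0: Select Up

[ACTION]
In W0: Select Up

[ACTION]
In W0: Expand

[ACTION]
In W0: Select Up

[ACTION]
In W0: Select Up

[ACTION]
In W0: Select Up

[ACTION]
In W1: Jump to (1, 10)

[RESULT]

                ┃ FileBrowser              ┃    
                ┠──────────────────────────┨    
                ┃> [-] app/                ┃    
                ┃    types.json            ┃    
       ┏━━━━━━━━━━━━━━━━━━━━━━━━━━━━━━━━━━┓┃    
       ┃ MapNavigator                     ┃┃    
       ┠──────────────────────────────────┨┃    
       ┃                ..................┃┃    
       ┃                ..................┃┃    
       ┃                ...............#..┃┃    
       ┃                ..............♣♣♣.┃┃    
       ┃                ..................┃┃    
       ┃                ~.....^...........┃┃    
       ┃                ~....^............┃┃    
       ┃                ~~~.............~♣┃┃    
       ┃                .@.............~.♣┃┃    
       ┃                ~...........#.....┃┃    
       ┃                ...........###....┃┛    
       ┃                ..................┃     
       ┃                ..................┃     
       ┃                ..................┃     


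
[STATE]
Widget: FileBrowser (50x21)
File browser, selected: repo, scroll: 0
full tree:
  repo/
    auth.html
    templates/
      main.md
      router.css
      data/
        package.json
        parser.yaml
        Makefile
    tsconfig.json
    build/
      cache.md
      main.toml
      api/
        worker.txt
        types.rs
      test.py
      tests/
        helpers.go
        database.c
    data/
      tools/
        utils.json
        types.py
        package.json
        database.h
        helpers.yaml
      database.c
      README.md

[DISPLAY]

> [-] repo/                                       
    auth.html                                     
    [+] templates/                                
    tsconfig.json                                 
    [+] build/                                    
    [+] data/                                     
                                                  
                                                  
                                                  
                                                  
                                                  
                                                  
                                                  
                                                  
                                                  
                                                  
                                                  
                                                  
                                                  
                                                  
                                                  


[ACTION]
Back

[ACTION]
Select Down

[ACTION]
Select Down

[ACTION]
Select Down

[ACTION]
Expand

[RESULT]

  [-] repo/                                       
    auth.html                                     
    [+] templates/                                
  > tsconfig.json                                 
    [+] build/                                    
    [+] data/                                     
                                                  
                                                  
                                                  
                                                  
                                                  
                                                  
                                                  
                                                  
                                                  
                                                  
                                                  
                                                  
                                                  
                                                  
                                                  


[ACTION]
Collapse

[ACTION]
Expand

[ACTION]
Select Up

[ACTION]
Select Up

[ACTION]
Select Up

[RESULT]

> [-] repo/                                       
    auth.html                                     
    [+] templates/                                
    tsconfig.json                                 
    [+] build/                                    
    [+] data/                                     
                                                  
                                                  
                                                  
                                                  
                                                  
                                                  
                                                  
                                                  
                                                  
                                                  
                                                  
                                                  
                                                  
                                                  
                                                  


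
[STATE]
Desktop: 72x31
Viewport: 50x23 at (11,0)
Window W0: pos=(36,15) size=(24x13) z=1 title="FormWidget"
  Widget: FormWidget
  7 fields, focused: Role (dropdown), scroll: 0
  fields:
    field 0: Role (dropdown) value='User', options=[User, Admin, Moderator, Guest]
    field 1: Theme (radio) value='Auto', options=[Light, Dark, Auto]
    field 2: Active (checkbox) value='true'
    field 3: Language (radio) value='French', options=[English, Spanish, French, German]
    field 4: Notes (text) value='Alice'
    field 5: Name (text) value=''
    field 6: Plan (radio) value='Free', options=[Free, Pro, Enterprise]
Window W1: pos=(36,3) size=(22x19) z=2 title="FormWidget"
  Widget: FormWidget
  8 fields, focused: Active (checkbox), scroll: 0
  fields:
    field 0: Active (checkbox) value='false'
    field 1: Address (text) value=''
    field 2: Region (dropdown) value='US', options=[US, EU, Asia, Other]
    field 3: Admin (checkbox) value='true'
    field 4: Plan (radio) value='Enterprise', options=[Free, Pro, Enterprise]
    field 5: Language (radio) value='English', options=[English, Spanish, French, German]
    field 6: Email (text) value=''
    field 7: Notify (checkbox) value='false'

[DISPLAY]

                                                  
                                                  
                                                  
                         ┏━━━━━━━━━━━━━━━━━━━━┓   
                         ┃ FormWidget         ┃   
                         ┠────────────────────┨   
                         ┃> Active:     [ ]   ┃   
                         ┃  Address:    [    ]┃   
                         ┃  Region:     [US ▼]┃   
                         ┃  Admin:      [x]   ┃   
                         ┃  Plan:       ( ) Fr┃   
                         ┃  Language:   (●) En┃   
                         ┃  Email:      [    ]┃   
                         ┃  Notify:     [ ]   ┃   
                         ┃                    ┃   
                         ┃                    ┃━┓ 
                         ┃                    ┃ ┃ 
                         ┃                    ┃─┨ 
                         ┃                    ┃]┃ 
                         ┃                    ┃h┃ 
                         ┃                    ┃ ┃ 
                         ┗━━━━━━━━━━━━━━━━━━━━┛l┃ 
                         ┃  Notes:      [Alice ]┃ 


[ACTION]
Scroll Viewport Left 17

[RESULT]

                                                  
                                                  
                                                  
                                    ┏━━━━━━━━━━━━━
                                    ┃ FormWidget  
                                    ┠─────────────
                                    ┃> Active:    
                                    ┃  Address:   
                                    ┃  Region:    
                                    ┃  Admin:     
                                    ┃  Plan:      
                                    ┃  Language:  
                                    ┃  Email:     
                                    ┃  Notify:    
                                    ┃             
                                    ┃             
                                    ┃             
                                    ┃             
                                    ┃             
                                    ┃             
                                    ┃             
                                    ┗━━━━━━━━━━━━━
                                    ┃  Notes:     


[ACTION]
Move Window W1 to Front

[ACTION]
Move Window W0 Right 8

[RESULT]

                                                  
                                                  
                                                  
                                    ┏━━━━━━━━━━━━━
                                    ┃ FormWidget  
                                    ┠─────────────
                                    ┃> Active:    
                                    ┃  Address:   
                                    ┃  Region:    
                                    ┃  Admin:     
                                    ┃  Plan:      
                                    ┃  Language:  
                                    ┃  Email:     
                                    ┃  Notify:    
                                    ┃             
                                    ┃             
                                    ┃             
                                    ┃             
                                    ┃             
                                    ┃             
                                    ┃             
                                    ┗━━━━━━━━━━━━━
                                            ┃  Not


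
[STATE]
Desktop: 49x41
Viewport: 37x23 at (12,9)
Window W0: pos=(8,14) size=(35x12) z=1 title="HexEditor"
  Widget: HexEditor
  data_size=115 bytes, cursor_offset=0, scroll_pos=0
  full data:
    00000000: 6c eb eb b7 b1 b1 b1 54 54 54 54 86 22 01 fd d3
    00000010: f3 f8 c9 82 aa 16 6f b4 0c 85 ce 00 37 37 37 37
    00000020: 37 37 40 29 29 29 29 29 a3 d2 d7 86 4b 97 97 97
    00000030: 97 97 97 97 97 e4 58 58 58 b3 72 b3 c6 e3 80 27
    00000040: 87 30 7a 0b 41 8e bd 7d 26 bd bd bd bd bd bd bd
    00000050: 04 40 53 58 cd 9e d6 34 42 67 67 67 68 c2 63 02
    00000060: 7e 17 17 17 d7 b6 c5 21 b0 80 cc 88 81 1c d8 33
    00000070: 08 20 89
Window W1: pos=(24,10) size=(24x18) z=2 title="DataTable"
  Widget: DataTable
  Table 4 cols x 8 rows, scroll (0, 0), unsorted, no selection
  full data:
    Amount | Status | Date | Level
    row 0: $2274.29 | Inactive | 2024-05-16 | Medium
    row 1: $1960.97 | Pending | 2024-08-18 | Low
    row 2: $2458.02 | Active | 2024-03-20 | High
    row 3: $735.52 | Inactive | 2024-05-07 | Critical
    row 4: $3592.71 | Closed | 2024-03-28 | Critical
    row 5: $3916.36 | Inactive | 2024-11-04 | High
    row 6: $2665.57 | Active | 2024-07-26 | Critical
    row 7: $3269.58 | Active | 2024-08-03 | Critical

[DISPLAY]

                                     
            ┏━━━━━━━━━━━━━━━━━━━━━━┓ 
            ┃ DataTable            ┃ 
            ┠──────────────────────┨ 
            ┃Amount  │Status  │Date┃ 
━━━━━━━━━━━━┃────────┼────────┼────┃ 
xEditor     ┃$2274.29│Inactive│2024┃ 
────────────┃$1960.97│Pending │2024┃ 
00000  6C eb┃$2458.02│Active  │2024┃ 
00010  f3 f8┃$735.52 │Inactive│2024┃ 
00020  37 37┃$3592.71│Closed  │2024┃ 
00030  97 97┃$3916.36│Inactive│2024┃ 
00040  87 30┃$2665.57│Active  │2024┃ 
00050  04 40┃$3269.58│Active  │2024┃ 
00060  7e 17┃                      ┃ 
00070  08 20┃                      ┃ 
━━━━━━━━━━━━┃                      ┃ 
            ┃                      ┃ 
            ┗━━━━━━━━━━━━━━━━━━━━━━┛ 
                                     
                                     
                                     
                                     


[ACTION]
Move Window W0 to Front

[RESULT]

                                     
            ┏━━━━━━━━━━━━━━━━━━━━━━┓ 
            ┃ DataTable            ┃ 
            ┠──────────────────────┨ 
            ┃Amount  │Status  │Date┃ 
━━━━━━━━━━━━━━━━━━━━━━━━━━━━━━┓────┃ 
xEditor                       ┃2024┃ 
──────────────────────────────┨2024┃ 
00000  6C eb eb b7 b1 b1 b1 54┃2024┃ 
00010  f3 f8 c9 82 aa 16 6f b4┃2024┃ 
00020  37 37 40 29 29 29 29 29┃2024┃ 
00030  97 97 97 97 97 e4 58 58┃2024┃ 
00040  87 30 7a 0b 41 8e bd 7d┃2024┃ 
00050  04 40 53 58 cd 9e d6 34┃2024┃ 
00060  7e 17 17 17 d7 b6 c5 21┃    ┃ 
00070  08 20 89               ┃    ┃ 
━━━━━━━━━━━━━━━━━━━━━━━━━━━━━━┛    ┃ 
            ┃                      ┃ 
            ┗━━━━━━━━━━━━━━━━━━━━━━┛ 
                                     
                                     
                                     
                                     


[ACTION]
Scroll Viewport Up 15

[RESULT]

                                     
                                     
                                     
                                     
                                     
                                     
                                     
                                     
                                     
                                     
            ┏━━━━━━━━━━━━━━━━━━━━━━┓ 
            ┃ DataTable            ┃ 
            ┠──────────────────────┨ 
            ┃Amount  │Status  │Date┃ 
━━━━━━━━━━━━━━━━━━━━━━━━━━━━━━┓────┃ 
xEditor                       ┃2024┃ 
──────────────────────────────┨2024┃ 
00000  6C eb eb b7 b1 b1 b1 54┃2024┃ 
00010  f3 f8 c9 82 aa 16 6f b4┃2024┃ 
00020  37 37 40 29 29 29 29 29┃2024┃ 
00030  97 97 97 97 97 e4 58 58┃2024┃ 
00040  87 30 7a 0b 41 8e bd 7d┃2024┃ 
00050  04 40 53 58 cd 9e d6 34┃2024┃ 


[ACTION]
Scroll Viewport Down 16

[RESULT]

──────────────────────────────┨2024┃ 
00000  6C eb eb b7 b1 b1 b1 54┃2024┃ 
00010  f3 f8 c9 82 aa 16 6f b4┃2024┃ 
00020  37 37 40 29 29 29 29 29┃2024┃ 
00030  97 97 97 97 97 e4 58 58┃2024┃ 
00040  87 30 7a 0b 41 8e bd 7d┃2024┃ 
00050  04 40 53 58 cd 9e d6 34┃2024┃ 
00060  7e 17 17 17 d7 b6 c5 21┃    ┃ 
00070  08 20 89               ┃    ┃ 
━━━━━━━━━━━━━━━━━━━━━━━━━━━━━━┛    ┃ 
            ┃                      ┃ 
            ┗━━━━━━━━━━━━━━━━━━━━━━┛ 
                                     
                                     
                                     
                                     
                                     
                                     
                                     
                                     
                                     
                                     
                                     


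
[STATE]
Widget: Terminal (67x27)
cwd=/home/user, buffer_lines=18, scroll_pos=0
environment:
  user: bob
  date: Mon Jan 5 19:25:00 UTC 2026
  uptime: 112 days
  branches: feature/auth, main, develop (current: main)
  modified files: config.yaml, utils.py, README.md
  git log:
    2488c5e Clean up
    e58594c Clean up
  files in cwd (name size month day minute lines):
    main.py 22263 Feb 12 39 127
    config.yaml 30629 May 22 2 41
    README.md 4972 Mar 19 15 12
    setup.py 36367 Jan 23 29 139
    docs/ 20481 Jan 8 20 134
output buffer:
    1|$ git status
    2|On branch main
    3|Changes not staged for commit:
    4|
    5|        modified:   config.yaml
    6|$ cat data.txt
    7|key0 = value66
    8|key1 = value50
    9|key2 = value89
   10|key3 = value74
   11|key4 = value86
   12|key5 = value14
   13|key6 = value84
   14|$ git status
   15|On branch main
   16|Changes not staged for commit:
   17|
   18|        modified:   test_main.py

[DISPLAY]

$ git status                                                       
On branch main                                                     
Changes not staged for commit:                                     
                                                                   
        modified:   config.yaml                                    
$ cat data.txt                                                     
key0 = value66                                                     
key1 = value50                                                     
key2 = value89                                                     
key3 = value74                                                     
key4 = value86                                                     
key5 = value14                                                     
key6 = value84                                                     
$ git status                                                       
On branch main                                                     
Changes not staged for commit:                                     
                                                                   
        modified:   test_main.py                                   
$ █                                                                
                                                                   
                                                                   
                                                                   
                                                                   
                                                                   
                                                                   
                                                                   
                                                                   


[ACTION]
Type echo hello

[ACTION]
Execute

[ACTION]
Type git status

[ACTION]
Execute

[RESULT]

On branch main                                                     
Changes not staged for commit:                                     
                                                                   
        modified:   config.yaml                                    
$ cat data.txt                                                     
key0 = value66                                                     
key1 = value50                                                     
key2 = value89                                                     
key3 = value74                                                     
key4 = value86                                                     
key5 = value14                                                     
key6 = value84                                                     
$ git status                                                       
On branch main                                                     
Changes not staged for commit:                                     
                                                                   
        modified:   test_main.py                                   
$ echo hello                                                       
hello                                                              
$ git status                                                       
On branch main                                                     
Changes not staged for commit:                                     
                                                                   
        modified:   config.yaml                                    
        modified:   utils.py                                       
        modified:   README.md                                      
$ █                                                                
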